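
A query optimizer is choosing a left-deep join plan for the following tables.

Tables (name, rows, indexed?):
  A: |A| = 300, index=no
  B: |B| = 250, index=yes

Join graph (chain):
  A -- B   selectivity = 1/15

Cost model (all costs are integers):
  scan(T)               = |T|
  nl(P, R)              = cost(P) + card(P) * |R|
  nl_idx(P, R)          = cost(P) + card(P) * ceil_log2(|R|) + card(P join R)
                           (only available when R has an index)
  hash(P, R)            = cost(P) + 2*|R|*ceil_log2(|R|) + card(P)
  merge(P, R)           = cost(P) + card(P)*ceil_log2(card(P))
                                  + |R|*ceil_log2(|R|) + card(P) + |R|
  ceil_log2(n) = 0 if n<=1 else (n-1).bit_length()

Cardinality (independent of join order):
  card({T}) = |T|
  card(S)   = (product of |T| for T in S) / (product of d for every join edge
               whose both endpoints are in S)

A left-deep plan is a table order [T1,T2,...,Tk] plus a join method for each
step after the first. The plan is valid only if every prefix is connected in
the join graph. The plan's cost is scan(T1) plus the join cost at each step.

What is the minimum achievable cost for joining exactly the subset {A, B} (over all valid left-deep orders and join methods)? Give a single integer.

4600

Selinger DP over subsets of {A,B}:
  {A}: scan cost=300, card=300
  {B}: scan cost=250, card=250
  {AB}: card=5000; try (B,hash)→4600, (A,merge)→5500, (B,merge)→5550, (A,hash)→5900, (B,nl_idx)→7700, (A,nl)→75250 …(+1); best=4600 via (B,hash)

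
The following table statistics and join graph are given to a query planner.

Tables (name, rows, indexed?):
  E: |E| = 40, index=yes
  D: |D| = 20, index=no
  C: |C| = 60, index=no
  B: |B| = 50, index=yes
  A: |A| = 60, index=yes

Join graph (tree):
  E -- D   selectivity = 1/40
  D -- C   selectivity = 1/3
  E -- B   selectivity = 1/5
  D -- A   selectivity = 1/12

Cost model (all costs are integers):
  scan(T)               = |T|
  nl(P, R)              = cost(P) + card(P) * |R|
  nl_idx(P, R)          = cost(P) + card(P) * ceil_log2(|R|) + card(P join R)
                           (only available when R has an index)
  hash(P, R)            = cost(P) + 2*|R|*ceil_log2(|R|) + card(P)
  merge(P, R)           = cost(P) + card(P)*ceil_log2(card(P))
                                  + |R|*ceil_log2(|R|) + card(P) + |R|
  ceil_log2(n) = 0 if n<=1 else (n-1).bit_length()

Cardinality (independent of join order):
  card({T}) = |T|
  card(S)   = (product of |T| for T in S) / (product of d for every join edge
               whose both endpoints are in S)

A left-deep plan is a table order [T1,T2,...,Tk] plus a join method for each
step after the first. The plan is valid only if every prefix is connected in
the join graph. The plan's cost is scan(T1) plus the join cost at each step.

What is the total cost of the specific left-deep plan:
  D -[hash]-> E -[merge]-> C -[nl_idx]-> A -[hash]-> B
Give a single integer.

step 1: scan D: cost=20, card=20
step 2: join E via hash
    card(P join E) = 20*40/(40) = 20
    cost = 20 + 2*40*6 + 20 = 520
step 3: join C via merge
    card(P join C) = 20*60/(3) = 400
    cost = 520 + 20*5 + 60*6 + 20 + 60 = 1060
step 4: join A via nl_idx
    card(P join A) = 400*60/(12) = 2000
    cost = 1060 + 400*6 + 2000 = 5460
step 5: join B via hash
    card(P join B) = 2000*50/(5) = 20000
    cost = 5460 + 2*50*6 + 2000 = 8060

8060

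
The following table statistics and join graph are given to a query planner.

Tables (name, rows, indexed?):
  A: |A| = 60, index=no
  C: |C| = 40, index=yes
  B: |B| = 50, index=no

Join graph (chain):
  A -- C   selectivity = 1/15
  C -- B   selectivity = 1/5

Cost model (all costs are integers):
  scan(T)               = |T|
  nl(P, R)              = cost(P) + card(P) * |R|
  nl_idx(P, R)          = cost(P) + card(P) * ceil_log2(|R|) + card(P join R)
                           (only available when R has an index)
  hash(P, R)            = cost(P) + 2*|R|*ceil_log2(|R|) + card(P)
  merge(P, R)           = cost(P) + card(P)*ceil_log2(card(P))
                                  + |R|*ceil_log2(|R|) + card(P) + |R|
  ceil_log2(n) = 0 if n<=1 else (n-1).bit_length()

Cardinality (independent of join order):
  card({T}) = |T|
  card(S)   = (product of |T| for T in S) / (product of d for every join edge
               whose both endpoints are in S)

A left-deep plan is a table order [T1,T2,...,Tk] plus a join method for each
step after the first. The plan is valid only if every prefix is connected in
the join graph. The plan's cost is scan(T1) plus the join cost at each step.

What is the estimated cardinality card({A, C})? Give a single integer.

160

Tables in S: A(60), C(40)
Edges inside S: A-C(d=15)
numerator = 60 * 40 = 2400
denominator = 15 = 15
card(S) = 2400 / 15 = 160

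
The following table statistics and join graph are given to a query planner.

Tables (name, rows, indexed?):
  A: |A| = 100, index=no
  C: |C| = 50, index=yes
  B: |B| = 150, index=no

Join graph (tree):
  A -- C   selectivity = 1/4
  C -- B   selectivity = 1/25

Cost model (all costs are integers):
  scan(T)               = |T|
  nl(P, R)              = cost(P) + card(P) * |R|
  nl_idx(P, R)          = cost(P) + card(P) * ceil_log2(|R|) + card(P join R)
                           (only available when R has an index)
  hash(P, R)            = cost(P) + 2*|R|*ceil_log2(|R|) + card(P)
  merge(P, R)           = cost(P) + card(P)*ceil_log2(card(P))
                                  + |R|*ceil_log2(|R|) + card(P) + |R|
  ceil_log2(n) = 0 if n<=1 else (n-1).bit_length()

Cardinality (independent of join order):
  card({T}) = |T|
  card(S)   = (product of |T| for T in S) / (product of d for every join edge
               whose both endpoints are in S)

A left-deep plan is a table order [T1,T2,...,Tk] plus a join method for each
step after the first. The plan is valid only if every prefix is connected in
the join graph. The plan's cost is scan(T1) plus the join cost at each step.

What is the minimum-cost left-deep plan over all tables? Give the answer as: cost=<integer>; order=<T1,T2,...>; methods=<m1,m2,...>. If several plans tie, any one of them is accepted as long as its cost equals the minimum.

Selinger DP (subsets sized 1..n):
  {A}: scan cost=100, card=100
  {C}: scan cost=50, card=50
  {B}: scan cost=150, card=150
  {AC}: card=1250; try (C,hash)→800, (A,merge)→1200, (C,merge)→1250, (A,hash)→1500, (C,nl_idx)→1950, (A,nl)→5050 …(+1); best=800 via (C,hash)
  {BC}: card=300; try (C,hash)→900, (C,nl_idx)→1350, (B,merge)→1750, (C,merge)→1850, (B,hash)→2500, (B,nl)→7550 …(+1); best=900 via (C,hash)
  {ABC}: card=7500; try (A,hash)→2600, (B,hash)→4450, (A,merge)→4700, (B,merge)→17150, (A,nl)→30900, (B,nl)→188300; best=2600 via (A,hash)

cost=2600; order=B,C,A; methods=hash,hash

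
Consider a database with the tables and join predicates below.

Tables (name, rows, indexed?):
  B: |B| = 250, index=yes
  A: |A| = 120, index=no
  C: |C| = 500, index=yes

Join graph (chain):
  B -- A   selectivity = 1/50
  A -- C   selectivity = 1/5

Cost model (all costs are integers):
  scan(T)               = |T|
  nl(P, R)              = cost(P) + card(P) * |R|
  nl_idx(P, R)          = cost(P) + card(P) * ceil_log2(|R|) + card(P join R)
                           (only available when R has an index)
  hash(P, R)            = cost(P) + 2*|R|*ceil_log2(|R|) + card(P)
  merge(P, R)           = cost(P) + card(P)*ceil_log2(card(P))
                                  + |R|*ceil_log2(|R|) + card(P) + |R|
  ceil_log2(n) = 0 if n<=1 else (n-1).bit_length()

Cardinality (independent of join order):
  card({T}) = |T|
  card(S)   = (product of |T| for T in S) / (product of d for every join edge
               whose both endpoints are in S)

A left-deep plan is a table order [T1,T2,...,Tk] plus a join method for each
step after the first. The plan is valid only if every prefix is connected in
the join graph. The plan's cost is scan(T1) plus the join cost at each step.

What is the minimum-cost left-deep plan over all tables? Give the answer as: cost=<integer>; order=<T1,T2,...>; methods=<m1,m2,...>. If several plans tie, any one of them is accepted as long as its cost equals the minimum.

Selinger DP (subsets sized 1..n):
  {B}: scan cost=250, card=250
  {A}: scan cost=120, card=120
  {C}: scan cost=500, card=500
  {AB}: card=600; try (B,nl_idx)→1680, (A,hash)→2180, (B,merge)→3330, (A,merge)→3460, (B,hash)→4240, (B,nl)→30120 …(+1); best=1680 via (B,nl_idx)
  {AC}: card=12000; try (A,hash)→2680, (C,merge)→6080, (A,merge)→6460, (C,hash)→9240, (C,nl_idx)→13200, (C,nl)→60120 …(+1); best=2680 via (A,hash)
  {ABC}: card=60000; try (C,hash)→11280, (C,merge)→13280, (B,hash)→18680, (C,nl_idx)→67080, (B,nl_idx)→158680, (B,merge)→184930 …(+2); best=11280 via (C,hash)

cost=11280; order=A,B,C; methods=nl_idx,hash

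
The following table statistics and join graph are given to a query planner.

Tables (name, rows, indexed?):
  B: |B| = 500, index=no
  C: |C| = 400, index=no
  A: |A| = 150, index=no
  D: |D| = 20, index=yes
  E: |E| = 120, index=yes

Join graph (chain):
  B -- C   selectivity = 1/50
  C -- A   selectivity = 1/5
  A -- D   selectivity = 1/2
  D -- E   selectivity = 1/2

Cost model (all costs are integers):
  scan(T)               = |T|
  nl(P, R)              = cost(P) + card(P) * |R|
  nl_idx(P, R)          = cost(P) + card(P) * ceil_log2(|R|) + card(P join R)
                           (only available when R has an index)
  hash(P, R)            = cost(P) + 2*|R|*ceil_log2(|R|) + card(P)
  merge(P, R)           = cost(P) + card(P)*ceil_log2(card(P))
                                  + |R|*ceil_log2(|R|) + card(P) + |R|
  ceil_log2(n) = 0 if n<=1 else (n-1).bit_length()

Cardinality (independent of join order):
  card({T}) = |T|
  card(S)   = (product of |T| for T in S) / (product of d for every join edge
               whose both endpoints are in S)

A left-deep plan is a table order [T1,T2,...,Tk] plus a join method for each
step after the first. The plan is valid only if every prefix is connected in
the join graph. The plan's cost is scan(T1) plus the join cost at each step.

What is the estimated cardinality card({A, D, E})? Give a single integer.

Tables in S: A(150), D(20), E(120)
Edges inside S: A-D(d=2), D-E(d=2)
numerator = 150 * 20 * 120 = 360000
denominator = 2 * 2 = 4
card(S) = 360000 / 4 = 90000

90000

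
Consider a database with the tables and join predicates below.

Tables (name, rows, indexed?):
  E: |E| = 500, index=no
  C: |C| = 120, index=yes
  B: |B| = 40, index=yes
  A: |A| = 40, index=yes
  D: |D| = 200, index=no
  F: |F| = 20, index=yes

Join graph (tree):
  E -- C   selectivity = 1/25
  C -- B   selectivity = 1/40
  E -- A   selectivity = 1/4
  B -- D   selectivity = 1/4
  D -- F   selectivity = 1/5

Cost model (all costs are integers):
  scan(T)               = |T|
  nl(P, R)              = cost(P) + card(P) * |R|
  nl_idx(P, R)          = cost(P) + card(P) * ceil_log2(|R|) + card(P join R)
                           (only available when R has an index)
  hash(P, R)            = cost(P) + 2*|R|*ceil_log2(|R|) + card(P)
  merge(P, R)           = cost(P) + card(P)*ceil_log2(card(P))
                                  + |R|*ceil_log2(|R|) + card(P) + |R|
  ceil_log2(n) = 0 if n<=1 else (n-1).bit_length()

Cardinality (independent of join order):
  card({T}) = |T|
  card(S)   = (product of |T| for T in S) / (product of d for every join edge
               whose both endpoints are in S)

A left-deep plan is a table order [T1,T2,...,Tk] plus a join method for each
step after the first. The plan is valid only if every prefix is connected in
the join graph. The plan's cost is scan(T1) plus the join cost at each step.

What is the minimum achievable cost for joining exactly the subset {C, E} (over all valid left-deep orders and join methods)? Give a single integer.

Selinger DP over subsets of {C,E}:
  {E}: scan cost=500, card=500
  {C}: scan cost=120, card=120
  {CE}: card=2400; try (C,hash)→2680, (E,merge)→6080, (C,nl_idx)→6400, (C,merge)→6460, (E,hash)→9240, (E,nl)→60120 …(+1); best=2680 via (C,hash)

2680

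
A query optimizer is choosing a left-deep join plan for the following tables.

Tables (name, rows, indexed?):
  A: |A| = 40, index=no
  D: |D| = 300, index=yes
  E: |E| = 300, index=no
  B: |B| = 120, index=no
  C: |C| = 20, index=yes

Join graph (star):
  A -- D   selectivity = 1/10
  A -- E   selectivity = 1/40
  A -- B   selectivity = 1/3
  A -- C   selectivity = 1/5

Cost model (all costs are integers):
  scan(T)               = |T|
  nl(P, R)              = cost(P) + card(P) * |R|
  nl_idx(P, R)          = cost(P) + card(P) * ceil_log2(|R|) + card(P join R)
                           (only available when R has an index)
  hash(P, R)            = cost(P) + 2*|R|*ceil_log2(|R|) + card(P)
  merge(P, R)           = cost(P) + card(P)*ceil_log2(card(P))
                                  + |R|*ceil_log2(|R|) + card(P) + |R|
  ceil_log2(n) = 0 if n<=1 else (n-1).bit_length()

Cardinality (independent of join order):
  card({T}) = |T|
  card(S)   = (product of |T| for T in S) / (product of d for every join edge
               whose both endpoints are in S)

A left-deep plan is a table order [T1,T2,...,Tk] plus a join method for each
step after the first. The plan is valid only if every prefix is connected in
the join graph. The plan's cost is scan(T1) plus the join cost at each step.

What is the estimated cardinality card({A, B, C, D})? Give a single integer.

Tables in S: A(40), B(120), C(20), D(300)
Edges inside S: A-D(d=10), A-B(d=3), A-C(d=5)
numerator = 40 * 120 * 20 * 300 = 28800000
denominator = 10 * 3 * 5 = 150
card(S) = 28800000 / 150 = 192000

192000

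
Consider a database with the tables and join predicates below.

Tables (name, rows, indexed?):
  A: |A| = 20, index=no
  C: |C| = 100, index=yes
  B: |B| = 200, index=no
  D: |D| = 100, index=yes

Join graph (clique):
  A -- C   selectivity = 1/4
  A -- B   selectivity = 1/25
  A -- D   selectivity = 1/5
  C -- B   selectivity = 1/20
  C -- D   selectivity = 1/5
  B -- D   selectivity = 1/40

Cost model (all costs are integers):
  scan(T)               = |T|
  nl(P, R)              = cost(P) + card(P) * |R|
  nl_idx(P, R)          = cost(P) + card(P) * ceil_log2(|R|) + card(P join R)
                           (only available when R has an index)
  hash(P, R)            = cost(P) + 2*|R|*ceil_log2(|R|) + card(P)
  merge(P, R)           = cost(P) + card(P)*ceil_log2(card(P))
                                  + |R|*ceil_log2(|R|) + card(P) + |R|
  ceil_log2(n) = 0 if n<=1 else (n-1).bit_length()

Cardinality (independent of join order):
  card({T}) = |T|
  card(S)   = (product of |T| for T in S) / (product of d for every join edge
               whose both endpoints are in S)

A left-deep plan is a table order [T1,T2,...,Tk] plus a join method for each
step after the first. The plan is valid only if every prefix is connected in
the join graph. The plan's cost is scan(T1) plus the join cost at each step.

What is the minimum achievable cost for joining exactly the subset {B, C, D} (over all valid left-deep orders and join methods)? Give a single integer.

3700

Selinger DP over subsets of {B,C,D}:
  {C}: scan cost=100, card=100
  {B}: scan cost=200, card=200
  {D}: scan cost=100, card=100
  {BC}: card=1000; try (C,hash)→1800, (C,nl_idx)→2600, (B,merge)→2700, (C,merge)→2800, (B,hash)→3400, (B,nl)→20100 …(+1); best=1800 via (C,hash)
  {CD}: card=2000; try (D,hash)→1600, (C,hash)→1600, (D,merge)→1700, (C,merge)→1700, (D,nl_idx)→2800, (C,nl_idx)→2800 …(+2); best=1600 via (D,hash)
  {BD}: card=500; try (D,hash)→1800, (D,nl_idx)→2100, (B,merge)→2700, (D,merge)→2800, (B,hash)→3400, (B,nl)→20100 …(+1); best=1800 via (D,hash)
  {BCD}: card=500; try (C,hash)→3700, (D,hash)→4200, (C,nl_idx)→5800, (B,hash)→6800, (C,merge)→7600, (D,nl_idx)→9300 …(+5); best=3700 via (C,hash)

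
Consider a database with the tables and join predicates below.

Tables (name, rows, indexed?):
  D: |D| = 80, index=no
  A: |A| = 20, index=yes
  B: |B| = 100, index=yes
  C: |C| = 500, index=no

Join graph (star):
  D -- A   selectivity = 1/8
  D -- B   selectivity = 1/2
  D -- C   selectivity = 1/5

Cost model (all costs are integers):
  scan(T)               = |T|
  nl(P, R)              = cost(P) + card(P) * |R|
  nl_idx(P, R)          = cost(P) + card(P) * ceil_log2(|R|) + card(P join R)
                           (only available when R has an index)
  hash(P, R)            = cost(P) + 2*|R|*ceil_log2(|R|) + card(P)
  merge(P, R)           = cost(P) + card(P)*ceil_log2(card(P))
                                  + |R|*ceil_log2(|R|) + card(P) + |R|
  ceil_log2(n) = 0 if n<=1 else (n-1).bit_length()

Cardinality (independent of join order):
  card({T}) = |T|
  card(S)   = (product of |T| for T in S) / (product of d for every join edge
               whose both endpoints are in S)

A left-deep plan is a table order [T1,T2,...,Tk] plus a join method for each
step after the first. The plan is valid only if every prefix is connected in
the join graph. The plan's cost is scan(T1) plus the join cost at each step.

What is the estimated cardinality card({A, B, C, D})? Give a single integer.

1000000

Tables in S: A(20), B(100), C(500), D(80)
Edges inside S: D-A(d=8), D-B(d=2), D-C(d=5)
numerator = 20 * 100 * 500 * 80 = 80000000
denominator = 8 * 2 * 5 = 80
card(S) = 80000000 / 80 = 1000000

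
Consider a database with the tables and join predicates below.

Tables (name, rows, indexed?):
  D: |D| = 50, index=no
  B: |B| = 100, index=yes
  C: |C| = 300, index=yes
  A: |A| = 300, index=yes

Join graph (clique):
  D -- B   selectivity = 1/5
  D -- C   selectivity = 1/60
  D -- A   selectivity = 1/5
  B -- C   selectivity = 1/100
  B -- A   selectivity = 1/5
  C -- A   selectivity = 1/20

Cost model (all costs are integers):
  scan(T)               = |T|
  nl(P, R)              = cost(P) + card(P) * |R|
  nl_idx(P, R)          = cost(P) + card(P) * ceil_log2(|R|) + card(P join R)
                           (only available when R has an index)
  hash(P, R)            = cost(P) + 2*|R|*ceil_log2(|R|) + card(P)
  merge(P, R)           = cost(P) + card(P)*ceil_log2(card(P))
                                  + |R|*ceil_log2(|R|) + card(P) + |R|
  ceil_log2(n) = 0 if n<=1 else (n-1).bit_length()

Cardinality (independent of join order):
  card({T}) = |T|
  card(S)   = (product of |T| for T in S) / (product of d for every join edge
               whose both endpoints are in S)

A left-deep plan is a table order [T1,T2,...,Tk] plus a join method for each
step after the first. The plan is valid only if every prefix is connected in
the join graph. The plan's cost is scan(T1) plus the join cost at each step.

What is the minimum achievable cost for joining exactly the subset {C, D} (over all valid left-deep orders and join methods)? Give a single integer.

Selinger DP over subsets of {C,D}:
  {D}: scan cost=50, card=50
  {C}: scan cost=300, card=300
  {CD}: card=250; try (C,nl_idx)→750, (D,hash)→1200, (C,merge)→3400, (D,merge)→3650, (C,hash)→5500, (C,nl)→15050 …(+1); best=750 via (C,nl_idx)

750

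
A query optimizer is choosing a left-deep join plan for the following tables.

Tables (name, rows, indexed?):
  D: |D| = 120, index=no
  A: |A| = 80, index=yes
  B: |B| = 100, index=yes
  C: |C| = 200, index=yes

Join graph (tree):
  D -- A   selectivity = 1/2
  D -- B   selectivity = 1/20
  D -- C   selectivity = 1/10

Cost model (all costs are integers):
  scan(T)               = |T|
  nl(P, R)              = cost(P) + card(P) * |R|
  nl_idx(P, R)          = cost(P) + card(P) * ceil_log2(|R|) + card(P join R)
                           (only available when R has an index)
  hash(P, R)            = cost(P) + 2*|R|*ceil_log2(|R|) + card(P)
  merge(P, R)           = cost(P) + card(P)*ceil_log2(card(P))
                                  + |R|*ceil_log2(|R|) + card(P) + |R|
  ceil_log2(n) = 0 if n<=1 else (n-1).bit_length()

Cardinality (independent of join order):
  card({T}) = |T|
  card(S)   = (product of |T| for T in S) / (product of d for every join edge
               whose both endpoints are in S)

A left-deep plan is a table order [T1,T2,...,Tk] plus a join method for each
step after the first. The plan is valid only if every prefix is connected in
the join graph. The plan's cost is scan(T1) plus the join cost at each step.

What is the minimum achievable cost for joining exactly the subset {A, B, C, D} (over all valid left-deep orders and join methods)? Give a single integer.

Selinger DP over subsets of {A,B,C,D}:
  {D}: scan cost=120, card=120
  {A}: scan cost=80, card=80
  {B}: scan cost=100, card=100
  {C}: scan cost=200, card=200
  {AD}: card=4800; try (A,hash)→1360, (D,merge)→1680, (A,merge)→1720, (D,hash)→1840, (A,nl_idx)→5760, (D,nl)→9680 …(+1); best=1360 via (A,hash)
  {BD}: card=600; try (B,nl_idx)→1560, (B,hash)→1640, (D,merge)→1860, (D,hash)→1880, (B,merge)→1880, (D,nl)→12100 …(+1); best=1560 via (B,nl_idx)
  {CD}: card=2400; try (D,hash)→2080, (C,merge)→2880, (D,merge)→2960, (C,hash)→3440, (C,nl_idx)→3480, (C,nl)→24120 …(+1); best=2080 via (D,hash)
  {ABD}: card=24000; try (A,hash)→3280, (B,hash)→7560, (A,merge)→8800, (A,nl_idx)→29760, (A,nl)→49560, (B,nl_idx)→58960 …(+2); best=3280 via (A,hash)
  {ACD}: card=96000; try (A,hash)→5600, (C,hash)→9360, (A,merge)→33920, (C,merge)→70360, (A,nl_idx)→114880, (C,nl_idx)→135760 …(+2); best=5600 via (A,hash)
  {BCD}: card=12000; try (C,hash)→5360, (B,hash)→5880, (C,merge)→9960, (C,nl_idx)→18360, (B,nl_idx)→30880, (B,merge)→34080 …(+2); best=5360 via (C,hash)
  {ABCD}: card=480000; try (A,hash)→18480, (C,hash)→30480, (B,hash)→103000, (A,merge)→186000, (C,merge)→389080, (A,nl_idx)→569360 …(+6); best=18480 via (A,hash)

18480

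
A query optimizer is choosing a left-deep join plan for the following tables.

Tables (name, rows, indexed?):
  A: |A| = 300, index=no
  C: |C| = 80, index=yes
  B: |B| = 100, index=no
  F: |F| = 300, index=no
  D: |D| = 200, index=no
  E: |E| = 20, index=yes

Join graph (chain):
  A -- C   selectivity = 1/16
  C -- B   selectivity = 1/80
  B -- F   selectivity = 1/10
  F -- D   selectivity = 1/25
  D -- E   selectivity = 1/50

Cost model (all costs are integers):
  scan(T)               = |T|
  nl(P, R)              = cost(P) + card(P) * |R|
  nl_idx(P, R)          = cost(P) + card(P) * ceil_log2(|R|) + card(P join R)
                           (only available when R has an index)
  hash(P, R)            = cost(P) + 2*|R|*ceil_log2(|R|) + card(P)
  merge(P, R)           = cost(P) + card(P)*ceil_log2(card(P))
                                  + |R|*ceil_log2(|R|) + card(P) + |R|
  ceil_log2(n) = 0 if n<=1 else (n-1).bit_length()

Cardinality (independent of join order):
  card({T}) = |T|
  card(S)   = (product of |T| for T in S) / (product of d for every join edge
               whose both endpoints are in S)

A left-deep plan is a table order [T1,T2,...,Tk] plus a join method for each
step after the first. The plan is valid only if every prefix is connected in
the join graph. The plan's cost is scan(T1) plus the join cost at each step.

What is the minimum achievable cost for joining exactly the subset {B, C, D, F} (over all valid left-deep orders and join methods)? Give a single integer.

Selinger DP over subsets of {B,C,D,F}:
  {C}: scan cost=80, card=80
  {B}: scan cost=100, card=100
  {F}: scan cost=300, card=300
  {D}: scan cost=200, card=200
  {BC}: card=100; try (C,nl_idx)→900, (C,hash)→1320, (B,merge)→1520, (C,merge)→1540, (B,hash)→1560, (B,nl)→8080 …(+1); best=900 via (C,nl_idx)
  {BF}: card=3000; try (B,hash)→2000, (F,merge)→3900, (B,merge)→4100, (F,hash)→5600, (F,nl)→30100, (B,nl)→30300; best=2000 via (B,hash)
  {DF}: card=2400; try (D,hash)→3800, (F,merge)→5000, (D,merge)→5100, (F,hash)→5800, (F,nl)→60200, (D,nl)→60300; best=3800 via (D,hash)
  {BCF}: card=3000; try (F,merge)→4700, (C,hash)→6120, (F,hash)→6400, (C,nl_idx)→26000, (F,nl)→30900, (C,merge)→41640 …(+1); best=4700 via (F,merge)
  {BDF}: card=24000; try (B,hash)→7600, (D,hash)→8200, (B,merge)→35800, (D,merge)→42800, (B,nl)→243800, (D,nl)→602000; best=7600 via (B,hash)
  {BCDF}: card=24000; try (D,hash)→10900, (C,hash)→32720, (D,merge)→45500, (C,nl_idx)→199600, (C,merge)→392240, (D,nl)→604700 …(+1); best=10900 via (D,hash)

10900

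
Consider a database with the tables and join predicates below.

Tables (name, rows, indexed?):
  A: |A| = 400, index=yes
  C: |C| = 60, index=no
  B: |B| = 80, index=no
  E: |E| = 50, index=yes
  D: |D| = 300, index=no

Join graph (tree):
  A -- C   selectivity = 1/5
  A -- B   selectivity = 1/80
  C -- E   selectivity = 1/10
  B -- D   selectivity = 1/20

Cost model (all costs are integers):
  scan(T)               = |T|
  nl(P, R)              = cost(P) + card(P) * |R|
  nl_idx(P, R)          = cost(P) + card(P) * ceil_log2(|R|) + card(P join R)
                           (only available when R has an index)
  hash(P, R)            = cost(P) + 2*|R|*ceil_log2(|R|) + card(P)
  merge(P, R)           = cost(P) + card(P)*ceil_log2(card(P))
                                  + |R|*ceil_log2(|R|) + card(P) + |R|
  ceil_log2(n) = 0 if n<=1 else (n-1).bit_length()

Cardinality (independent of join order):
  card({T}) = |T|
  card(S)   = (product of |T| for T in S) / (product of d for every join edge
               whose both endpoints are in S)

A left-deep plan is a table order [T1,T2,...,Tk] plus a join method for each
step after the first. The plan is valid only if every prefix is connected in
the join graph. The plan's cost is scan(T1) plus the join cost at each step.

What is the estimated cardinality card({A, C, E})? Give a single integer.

Tables in S: A(400), C(60), E(50)
Edges inside S: A-C(d=5), C-E(d=10)
numerator = 400 * 60 * 50 = 1200000
denominator = 5 * 10 = 50
card(S) = 1200000 / 50 = 24000

24000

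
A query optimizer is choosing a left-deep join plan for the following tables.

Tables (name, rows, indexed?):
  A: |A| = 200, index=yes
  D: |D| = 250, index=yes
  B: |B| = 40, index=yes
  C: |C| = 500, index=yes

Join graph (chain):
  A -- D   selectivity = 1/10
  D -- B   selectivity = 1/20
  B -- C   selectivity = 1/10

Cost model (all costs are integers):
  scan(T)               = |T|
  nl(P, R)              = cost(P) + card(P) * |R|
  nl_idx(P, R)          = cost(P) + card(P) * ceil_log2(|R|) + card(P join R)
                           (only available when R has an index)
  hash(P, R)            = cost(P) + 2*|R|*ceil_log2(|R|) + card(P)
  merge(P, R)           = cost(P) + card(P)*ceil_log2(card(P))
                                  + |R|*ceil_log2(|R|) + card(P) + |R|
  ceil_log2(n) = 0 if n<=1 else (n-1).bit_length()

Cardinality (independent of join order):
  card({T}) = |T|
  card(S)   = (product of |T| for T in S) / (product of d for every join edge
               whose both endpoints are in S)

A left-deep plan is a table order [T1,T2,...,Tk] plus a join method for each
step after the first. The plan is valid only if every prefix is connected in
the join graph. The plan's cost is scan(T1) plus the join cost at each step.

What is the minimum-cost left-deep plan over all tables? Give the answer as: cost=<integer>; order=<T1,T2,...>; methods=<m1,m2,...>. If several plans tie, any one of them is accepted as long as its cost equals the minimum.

cost=23560; order=B,D,A,C; methods=nl_idx,hash,hash

Selinger DP (subsets sized 1..n):
  {A}: scan cost=200, card=200
  {D}: scan cost=250, card=250
  {B}: scan cost=40, card=40
  {C}: scan cost=500, card=500
  {AD}: card=5000; try (A,hash)→3700, (D,merge)→4250, (A,merge)→4300, (D,hash)→4400, (D,nl_idx)→6800, (A,nl_idx)→7250 …(+2); best=3700 via (A,hash)
  {BD}: card=500; try (D,nl_idx)→860, (B,hash)→980, (B,nl_idx)→2250, (D,merge)→2570, (B,merge)→2780, (D,hash)→4080 …(+2); best=860 via (D,nl_idx)
  {BC}: card=2000; try (B,hash)→1480, (C,nl_idx)→2400, (C,merge)→5320, (B,nl_idx)→5500, (B,merge)→5780, (C,hash)→9080 …(+2); best=1480 via (B,hash)
  {ABD}: card=10000; try (A,hash)→4560, (A,merge)→7660, (B,hash)→9180, (A,nl_idx)→14860, (B,nl_idx)→43700, (B,merge)→73980 …(+2); best=4560 via (A,hash)
  {BCD}: card=25000; try (D,hash)→7480, (C,hash)→10360, (C,merge)→10860, (D,merge)→27730, (C,nl_idx)→30360, (D,nl_idx)→42480 …(+2); best=7480 via (D,hash)
  {ABCD}: card=500000; try (C,hash)→23560, (A,hash)→35680, (C,merge)→159560, (A,merge)→409280, (C,nl_idx)→594560, (A,nl_idx)→707480 …(+2); best=23560 via (C,hash)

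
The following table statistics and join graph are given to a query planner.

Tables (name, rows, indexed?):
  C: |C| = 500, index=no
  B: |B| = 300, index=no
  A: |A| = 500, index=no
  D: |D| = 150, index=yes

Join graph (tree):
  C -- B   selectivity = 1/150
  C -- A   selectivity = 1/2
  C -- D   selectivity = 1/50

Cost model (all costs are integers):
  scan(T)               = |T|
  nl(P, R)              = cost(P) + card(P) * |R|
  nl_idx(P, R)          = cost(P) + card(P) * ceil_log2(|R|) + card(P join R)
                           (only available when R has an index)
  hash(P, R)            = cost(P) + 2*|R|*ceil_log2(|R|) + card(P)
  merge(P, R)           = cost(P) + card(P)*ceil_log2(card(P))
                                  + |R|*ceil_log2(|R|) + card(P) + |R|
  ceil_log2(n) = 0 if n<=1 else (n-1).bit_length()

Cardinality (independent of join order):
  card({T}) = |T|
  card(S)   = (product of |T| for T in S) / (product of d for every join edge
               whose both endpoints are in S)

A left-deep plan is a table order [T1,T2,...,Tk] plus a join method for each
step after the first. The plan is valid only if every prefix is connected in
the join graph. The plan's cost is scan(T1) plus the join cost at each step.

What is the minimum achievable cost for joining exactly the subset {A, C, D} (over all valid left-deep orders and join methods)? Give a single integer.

Selinger DP over subsets of {A,C,D}:
  {C}: scan cost=500, card=500
  {A}: scan cost=500, card=500
  {D}: scan cost=150, card=150
  {AC}: card=125000; try (C,hash)→10000, (A,hash)→10000, (C,merge)→10500, (A,merge)→10500, (C,nl)→250500, (A,nl)→250500; best=10000 via (C,hash)
  {CD}: card=1500; try (D,hash)→3400, (D,nl_idx)→6000, (C,merge)→6500, (D,merge)→6850, (C,hash)→9300, (C,nl)→75150 …(+1); best=3400 via (D,hash)
  {ACD}: card=375000; try (A,hash)→13900, (A,merge)→26400, (D,hash)→137400, (A,nl)→753400, (D,nl_idx)→1385000, (D,merge)→2261350 …(+1); best=13900 via (A,hash)

13900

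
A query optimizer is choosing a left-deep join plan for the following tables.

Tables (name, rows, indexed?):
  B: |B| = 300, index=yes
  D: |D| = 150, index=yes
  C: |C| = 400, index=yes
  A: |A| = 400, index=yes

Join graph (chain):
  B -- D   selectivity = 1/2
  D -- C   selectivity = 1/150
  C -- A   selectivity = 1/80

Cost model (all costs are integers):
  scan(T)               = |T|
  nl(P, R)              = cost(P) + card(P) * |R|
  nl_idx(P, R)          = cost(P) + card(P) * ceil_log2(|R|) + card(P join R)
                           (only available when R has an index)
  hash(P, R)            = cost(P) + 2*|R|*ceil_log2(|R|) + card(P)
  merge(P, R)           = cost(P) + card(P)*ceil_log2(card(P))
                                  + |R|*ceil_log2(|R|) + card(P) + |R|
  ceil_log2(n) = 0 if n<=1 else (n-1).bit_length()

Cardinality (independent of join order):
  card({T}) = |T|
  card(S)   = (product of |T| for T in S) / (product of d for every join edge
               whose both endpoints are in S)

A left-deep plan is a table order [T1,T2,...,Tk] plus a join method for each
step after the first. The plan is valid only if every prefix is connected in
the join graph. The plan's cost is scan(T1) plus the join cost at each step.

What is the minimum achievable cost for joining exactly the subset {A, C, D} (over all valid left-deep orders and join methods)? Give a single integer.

7500

Selinger DP over subsets of {A,C,D}:
  {D}: scan cost=150, card=150
  {C}: scan cost=400, card=400
  {A}: scan cost=400, card=400
  {CD}: card=400; try (C,nl_idx)→1900, (D,hash)→3200, (D,nl_idx)→4000, (C,merge)→5500, (D,merge)→5750, (C,hash)→7500 …(+2); best=1900 via (C,nl_idx)
  {AC}: card=2000; try (C,nl_idx)→6000, (A,nl_idx)→6000, (C,hash)→8000, (A,hash)→8000, (C,merge)→8400, (A,merge)→8400 …(+2); best=6000 via (C,nl_idx)
  {ACD}: card=2000; try (A,nl_idx)→7500, (A,hash)→9500, (A,merge)→9900, (D,hash)→10400, (D,nl_idx)→24000, (D,merge)→31350 …(+2); best=7500 via (A,nl_idx)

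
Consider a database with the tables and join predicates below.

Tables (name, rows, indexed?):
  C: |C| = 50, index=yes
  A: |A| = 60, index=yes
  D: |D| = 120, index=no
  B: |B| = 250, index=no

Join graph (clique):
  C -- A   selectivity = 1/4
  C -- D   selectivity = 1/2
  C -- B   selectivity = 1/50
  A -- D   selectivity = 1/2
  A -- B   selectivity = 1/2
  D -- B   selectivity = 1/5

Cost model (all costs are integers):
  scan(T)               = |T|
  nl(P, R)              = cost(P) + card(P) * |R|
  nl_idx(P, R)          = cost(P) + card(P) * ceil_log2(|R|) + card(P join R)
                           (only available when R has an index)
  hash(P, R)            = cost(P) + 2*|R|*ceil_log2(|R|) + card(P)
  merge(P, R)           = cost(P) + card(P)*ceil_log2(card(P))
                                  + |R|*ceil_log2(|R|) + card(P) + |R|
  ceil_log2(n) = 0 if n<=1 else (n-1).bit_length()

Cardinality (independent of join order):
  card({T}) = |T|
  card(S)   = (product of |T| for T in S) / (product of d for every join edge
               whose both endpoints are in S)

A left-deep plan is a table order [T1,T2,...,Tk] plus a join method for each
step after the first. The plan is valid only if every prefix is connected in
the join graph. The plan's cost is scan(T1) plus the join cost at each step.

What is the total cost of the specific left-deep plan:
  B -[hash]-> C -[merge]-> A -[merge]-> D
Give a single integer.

step 1: scan B: cost=250, card=250
step 2: join C via hash
    card(P join C) = 250*50/(50) = 250
    cost = 250 + 2*50*6 + 250 = 1100
step 3: join A via merge
    card(P join A) = 250*60/(4*2) = 1875
    cost = 1100 + 250*8 + 60*6 + 250 + 60 = 3770
step 4: join D via merge
    card(P join D) = 1875*120/(2*2*5) = 11250
    cost = 3770 + 1875*11 + 120*7 + 1875 + 120 = 27230

27230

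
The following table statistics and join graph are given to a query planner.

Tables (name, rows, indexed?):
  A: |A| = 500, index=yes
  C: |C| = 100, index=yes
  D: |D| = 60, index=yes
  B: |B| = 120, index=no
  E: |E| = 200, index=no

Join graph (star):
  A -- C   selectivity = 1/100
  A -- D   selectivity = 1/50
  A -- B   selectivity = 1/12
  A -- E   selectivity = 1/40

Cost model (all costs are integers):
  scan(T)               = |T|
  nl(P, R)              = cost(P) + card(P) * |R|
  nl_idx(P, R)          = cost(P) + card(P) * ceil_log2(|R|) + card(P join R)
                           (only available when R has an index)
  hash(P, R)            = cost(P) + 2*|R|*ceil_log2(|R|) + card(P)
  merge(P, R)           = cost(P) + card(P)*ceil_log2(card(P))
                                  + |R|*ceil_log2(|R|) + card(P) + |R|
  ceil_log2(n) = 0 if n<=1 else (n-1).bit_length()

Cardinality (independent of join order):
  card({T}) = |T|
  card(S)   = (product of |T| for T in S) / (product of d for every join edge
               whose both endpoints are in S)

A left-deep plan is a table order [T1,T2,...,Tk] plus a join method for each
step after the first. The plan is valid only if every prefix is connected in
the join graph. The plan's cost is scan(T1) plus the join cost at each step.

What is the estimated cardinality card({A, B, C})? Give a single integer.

5000

Tables in S: A(500), B(120), C(100)
Edges inside S: A-C(d=100), A-B(d=12)
numerator = 500 * 120 * 100 = 6000000
denominator = 100 * 12 = 1200
card(S) = 6000000 / 1200 = 5000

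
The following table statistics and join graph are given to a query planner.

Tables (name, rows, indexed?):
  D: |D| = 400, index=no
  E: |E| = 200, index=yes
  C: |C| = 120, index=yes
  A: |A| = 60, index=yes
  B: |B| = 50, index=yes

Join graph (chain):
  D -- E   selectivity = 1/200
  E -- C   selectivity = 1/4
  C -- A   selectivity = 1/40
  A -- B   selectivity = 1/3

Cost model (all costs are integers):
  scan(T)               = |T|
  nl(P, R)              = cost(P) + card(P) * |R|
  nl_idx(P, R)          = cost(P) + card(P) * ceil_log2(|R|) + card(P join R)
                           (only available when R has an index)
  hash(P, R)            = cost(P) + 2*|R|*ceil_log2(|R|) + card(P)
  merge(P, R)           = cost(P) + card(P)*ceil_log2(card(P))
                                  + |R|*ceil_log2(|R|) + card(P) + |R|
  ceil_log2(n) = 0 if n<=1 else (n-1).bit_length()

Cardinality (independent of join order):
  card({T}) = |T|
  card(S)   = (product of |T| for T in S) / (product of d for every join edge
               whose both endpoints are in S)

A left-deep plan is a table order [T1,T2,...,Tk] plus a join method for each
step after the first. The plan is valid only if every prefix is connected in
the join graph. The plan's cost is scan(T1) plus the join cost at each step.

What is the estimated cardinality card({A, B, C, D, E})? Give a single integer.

300000

Tables in S: A(60), B(50), C(120), D(400), E(200)
Edges inside S: D-E(d=200), E-C(d=4), C-A(d=40), A-B(d=3)
numerator = 60 * 50 * 120 * 400 * 200 = 28800000000
denominator = 200 * 4 * 40 * 3 = 96000
card(S) = 28800000000 / 96000 = 300000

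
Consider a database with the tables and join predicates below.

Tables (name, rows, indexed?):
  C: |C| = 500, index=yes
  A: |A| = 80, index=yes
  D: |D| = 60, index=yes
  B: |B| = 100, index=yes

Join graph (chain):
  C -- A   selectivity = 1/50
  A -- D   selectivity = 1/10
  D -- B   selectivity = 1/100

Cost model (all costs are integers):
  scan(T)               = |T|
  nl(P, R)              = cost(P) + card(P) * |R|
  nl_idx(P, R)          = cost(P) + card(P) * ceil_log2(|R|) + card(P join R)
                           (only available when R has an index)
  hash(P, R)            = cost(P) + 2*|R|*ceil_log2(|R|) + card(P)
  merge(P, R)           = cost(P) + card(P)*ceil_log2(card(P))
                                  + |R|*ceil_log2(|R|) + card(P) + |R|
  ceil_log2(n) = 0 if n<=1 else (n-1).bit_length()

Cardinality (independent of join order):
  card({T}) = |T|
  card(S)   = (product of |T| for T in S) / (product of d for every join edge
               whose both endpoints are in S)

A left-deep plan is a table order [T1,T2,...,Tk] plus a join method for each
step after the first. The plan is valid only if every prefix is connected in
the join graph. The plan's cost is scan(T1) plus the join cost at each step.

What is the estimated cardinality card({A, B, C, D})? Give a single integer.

Tables in S: A(80), B(100), C(500), D(60)
Edges inside S: C-A(d=50), A-D(d=10), D-B(d=100)
numerator = 80 * 100 * 500 * 60 = 240000000
denominator = 50 * 10 * 100 = 50000
card(S) = 240000000 / 50000 = 4800

4800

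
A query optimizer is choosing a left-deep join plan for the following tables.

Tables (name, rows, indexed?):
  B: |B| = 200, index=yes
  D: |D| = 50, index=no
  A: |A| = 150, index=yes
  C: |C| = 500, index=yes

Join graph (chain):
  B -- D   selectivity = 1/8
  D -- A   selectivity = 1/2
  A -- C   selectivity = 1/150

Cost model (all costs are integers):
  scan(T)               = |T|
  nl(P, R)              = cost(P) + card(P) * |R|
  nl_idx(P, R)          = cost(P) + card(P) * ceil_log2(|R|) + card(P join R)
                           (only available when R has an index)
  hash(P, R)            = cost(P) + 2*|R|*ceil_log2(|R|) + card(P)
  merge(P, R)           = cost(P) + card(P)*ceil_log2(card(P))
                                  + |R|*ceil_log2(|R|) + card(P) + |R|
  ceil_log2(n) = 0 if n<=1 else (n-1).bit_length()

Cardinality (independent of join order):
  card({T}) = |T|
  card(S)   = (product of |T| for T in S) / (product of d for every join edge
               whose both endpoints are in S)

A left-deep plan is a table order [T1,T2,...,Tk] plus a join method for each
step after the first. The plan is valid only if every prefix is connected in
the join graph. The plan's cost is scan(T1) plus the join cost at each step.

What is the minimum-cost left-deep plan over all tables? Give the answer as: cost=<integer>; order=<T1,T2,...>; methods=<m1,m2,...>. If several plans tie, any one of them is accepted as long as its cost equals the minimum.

Selinger DP (subsets sized 1..n):
  {B}: scan cost=200, card=200
  {D}: scan cost=50, card=50
  {A}: scan cost=150, card=150
  {C}: scan cost=500, card=500
  {BD}: card=1250; try (D,hash)→1000, (B,nl_idx)→1700, (B,merge)→2200, (D,merge)→2350, (B,hash)→3300, (B,nl)→10050 …(+1); best=1000 via (D,hash)
  {AD}: card=3750; try (D,hash)→900, (A,merge)→1750, (D,merge)→1850, (A,hash)→2500, (A,nl_idx)→4200, (A,nl)→7550 …(+1); best=900 via (D,hash)
  {AC}: card=500; try (C,nl_idx)→2000, (A,hash)→3400, (A,nl_idx)→5000, (C,merge)→6500, (A,merge)→6850, (C,hash)→9300 …(+2); best=2000 via (C,nl_idx)
  {ABD}: card=93750; try (A,hash)→4650, (B,hash)→7850, (A,merge)→17350, (B,merge)→51450, (A,nl_idx)→104750, (B,nl_idx)→124650 …(+2); best=4650 via (A,hash)
  {ACD}: card=12500; try (D,hash)→3100, (D,merge)→7350, (C,hash)→13650, (D,nl)→27000, (C,nl_idx)→47150, (C,merge)→54650 …(+1); best=3100 via (D,hash)
  {ABCD}: card=312500; try (B,hash)→18800, (C,hash)→107400, (B,merge)→192400, (B,nl_idx)→415600, (C,nl_idx)→1160900, (C,merge)→1697150 …(+2); best=18800 via (B,hash)

cost=18800; order=A,C,D,B; methods=nl_idx,hash,hash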